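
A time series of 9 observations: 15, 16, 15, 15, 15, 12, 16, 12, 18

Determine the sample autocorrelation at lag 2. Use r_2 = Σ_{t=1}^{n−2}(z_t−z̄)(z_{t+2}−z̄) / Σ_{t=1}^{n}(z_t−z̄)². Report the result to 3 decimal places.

0.407

Mean z̄ = (15 + 16 + 15 + 15 + 15 + 12 + 16 + 12 + 18)/9 = 14.8889
Numerator Σ_{t=1}^{7}(z_t−z̄)(z_{t+2}−z̄) = 11.7531
Denominator Σ(z_t−z̄)² = 28.8889
r_2 = 11.7531 / 28.8889 = 0.407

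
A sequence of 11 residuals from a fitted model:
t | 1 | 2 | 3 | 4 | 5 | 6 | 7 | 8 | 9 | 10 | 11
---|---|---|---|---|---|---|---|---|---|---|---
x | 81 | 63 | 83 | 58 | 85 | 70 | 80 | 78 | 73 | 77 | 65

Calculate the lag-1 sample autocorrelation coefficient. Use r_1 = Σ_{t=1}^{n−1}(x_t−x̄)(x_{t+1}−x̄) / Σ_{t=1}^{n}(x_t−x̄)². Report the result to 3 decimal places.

-0.729

Mean x̄ = (81 + 63 + 83 + 58 + 85 + 70 + 80 + 78 + 73 + 77 + 65)/11 = 73.9091
Numerator Σ_{t=1}^{10}(x_t−x̄)(x_{t+1}−x̄) = -573.9174
Denominator Σ(x_t−x̄)² = 786.9091
r_1 = -573.9174 / 786.9091 = -0.729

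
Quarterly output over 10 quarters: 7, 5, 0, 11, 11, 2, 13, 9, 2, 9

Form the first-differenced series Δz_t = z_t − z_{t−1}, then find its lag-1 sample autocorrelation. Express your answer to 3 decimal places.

-0.448

First differences Δz: -2, -5, 11, 0, -9, 11, -4, -7, 7
Mean of differences = 0.2222
Numerator Σ(Δz_t−Δz̄)(Δz_{t+1}−Δz̄) = -208.3827
Denominator Σ(Δz_t−Δz̄)² = 465.5556
r_1(Δz) = -208.3827 / 465.5556 = -0.448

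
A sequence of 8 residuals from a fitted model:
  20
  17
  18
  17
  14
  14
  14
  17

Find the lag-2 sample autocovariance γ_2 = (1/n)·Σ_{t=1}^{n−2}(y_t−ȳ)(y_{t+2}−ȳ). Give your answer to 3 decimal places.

0.637

Mean ȳ = (20 + 17 + 18 + 17 + 14 + 14 + 14 + 17)/8 = 16.3750
Deviations: 3.6250, 0.6250, 1.6250, 0.6250, -2.3750, -2.3750, -2.3750, 0.6250
Σ_{t=1}^{6}(y_t−ȳ)(y_{t+2}−ȳ) = 5.0938
γ_2 = 5.0938 / 8 = 0.637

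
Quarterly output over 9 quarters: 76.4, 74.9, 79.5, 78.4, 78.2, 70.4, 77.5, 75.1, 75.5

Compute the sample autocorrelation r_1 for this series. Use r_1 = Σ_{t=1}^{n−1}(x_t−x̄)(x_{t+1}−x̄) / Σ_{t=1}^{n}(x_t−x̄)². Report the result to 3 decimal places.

-0.217

Mean x̄ = (76.4 + 74.9 + 79.5 + 78.4 + 78.2 + 70.4 + 77.5 + 75.1 + 75.5)/9 = 76.2111
Numerator Σ_{t=1}^{8}(x_t−x̄)(x_{t+1}−x̄) = -12.6968
Denominator Σ(x_t−x̄)² = 58.4889
r_1 = -12.6968 / 58.4889 = -0.217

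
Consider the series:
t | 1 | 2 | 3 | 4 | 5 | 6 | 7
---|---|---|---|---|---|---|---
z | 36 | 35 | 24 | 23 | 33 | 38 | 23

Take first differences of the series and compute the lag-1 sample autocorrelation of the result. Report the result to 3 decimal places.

-0.025

First differences Δz: -1, -11, -1, 10, 5, -15
Mean of differences = -2.1667
Numerator Σ(Δz_t−Δz̄)(Δz_{t+1}−Δz̄) = -11.1944
Denominator Σ(Δz_t−Δz̄)² = 444.8333
r_1(Δz) = -11.1944 / 444.8333 = -0.025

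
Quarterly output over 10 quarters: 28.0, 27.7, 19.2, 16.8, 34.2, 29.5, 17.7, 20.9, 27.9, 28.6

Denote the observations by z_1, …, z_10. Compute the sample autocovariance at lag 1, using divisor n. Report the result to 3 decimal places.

Mean z̄ = (28.0 + 27.7 + 19.2 + 16.8 + 34.2 + 29.5 + 17.7 + 20.9 + 27.9 + 28.6)/10 = 25.0500
Σ_{t=1}^{9}(z_t−z̄)(z_{t+1}−z̄) = 1.8925
γ_1 = 1.8925 / 10 = 0.189

0.189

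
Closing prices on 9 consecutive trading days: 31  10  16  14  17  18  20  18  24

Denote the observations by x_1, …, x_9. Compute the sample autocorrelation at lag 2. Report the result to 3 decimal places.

Mean x̄ = (31 + 10 + 16 + 14 + 17 + 18 + 20 + 18 + 24)/9 = 18.6667
Numerator Σ_{t=1}^{7}(x_t−x̄)(x_{t+2}−x̄) = 20.4444
Denominator Σ(x_t−x̄)² = 290.0000
r_2 = 20.4444 / 290.0000 = 0.070

0.070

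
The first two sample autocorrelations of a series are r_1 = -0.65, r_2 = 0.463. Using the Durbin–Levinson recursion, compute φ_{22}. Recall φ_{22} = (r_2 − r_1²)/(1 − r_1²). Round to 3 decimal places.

φ_{22} = (r_2 − r_1²) / (1 − r_1²)
r_1² = (-0.65)² = 0.4225
Numerator = 0.463 − 0.4225 = 0.0405; denominator = 1 − 0.4225 = 0.5775
φ_{22} = 0.0405 / 0.5775 = 0.070

0.070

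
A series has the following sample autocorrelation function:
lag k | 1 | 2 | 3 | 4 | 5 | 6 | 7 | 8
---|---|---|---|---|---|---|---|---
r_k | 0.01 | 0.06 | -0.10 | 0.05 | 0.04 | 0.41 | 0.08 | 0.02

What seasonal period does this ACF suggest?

The largest autocorrelation is r_6 = 0.41; the remaining lags stay at or below 0.08.
The dominant spike at lag 6 indicates a seasonal period of 6.

6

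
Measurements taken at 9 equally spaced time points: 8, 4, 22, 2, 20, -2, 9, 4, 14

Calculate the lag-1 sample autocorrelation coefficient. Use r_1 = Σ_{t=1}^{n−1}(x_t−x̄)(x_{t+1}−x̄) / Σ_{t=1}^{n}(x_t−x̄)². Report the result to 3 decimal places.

Mean x̄ = (8 + 4 + 22 + 2 + 20 − 2 + 9 + 4 + 14)/9 = 9.0000
Numerator Σ_{t=1}^{8}(x_t−x̄)(x_{t+1}−x̄) = -374.0000
Denominator Σ(x_t−x̄)² = 536.0000
r_1 = -374.0000 / 536.0000 = -0.698

-0.698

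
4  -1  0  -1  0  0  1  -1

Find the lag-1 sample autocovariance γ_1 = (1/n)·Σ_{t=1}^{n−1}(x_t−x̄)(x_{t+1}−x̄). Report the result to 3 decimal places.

-0.602

Mean x̄ = (4 − 1 + 0 − 1 + 0 + 0 + 1 − 1)/8 = 0.2500
Deviations: 3.7500, -1.2500, -0.2500, -1.2500, -0.2500, -0.2500, 0.7500, -1.2500
Σ_{t=1}^{7}(x_t−x̄)(x_{t+1}−x̄) = -4.8125
γ_1 = -4.8125 / 8 = -0.602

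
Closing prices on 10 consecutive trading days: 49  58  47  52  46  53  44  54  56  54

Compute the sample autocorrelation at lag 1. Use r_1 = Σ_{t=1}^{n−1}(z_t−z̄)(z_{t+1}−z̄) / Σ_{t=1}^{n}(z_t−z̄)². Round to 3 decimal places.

-0.351

Mean z̄ = (49 + 58 + 47 + 52 + 46 + 53 + 44 + 54 + 56 + 54)/10 = 51.3000
Numerator Σ_{t=1}^{9}(z_t−z̄)(z_{t+1}−z̄) = -66.6900
Denominator Σ(z_t−z̄)² = 190.1000
r_1 = -66.6900 / 190.1000 = -0.351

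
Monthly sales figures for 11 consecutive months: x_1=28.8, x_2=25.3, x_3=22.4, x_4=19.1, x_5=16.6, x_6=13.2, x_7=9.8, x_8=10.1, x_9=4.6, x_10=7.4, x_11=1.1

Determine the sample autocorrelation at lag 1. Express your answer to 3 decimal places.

Mean x̄ = (28.8 + 25.3 + 22.4 + 19.1 + 16.6 + 13.2 + 9.8 + 10.1 + 4.6 + 7.4 + 1.1)/11 = 14.4000
Numerator Σ_{t=1}^{10}(x_t−x̄)(x_{t+1}−x̄) = 518.6000
Denominator Σ(x_t−x̄)² = 780.1200
r_1 = 518.6000 / 780.1200 = 0.665

0.665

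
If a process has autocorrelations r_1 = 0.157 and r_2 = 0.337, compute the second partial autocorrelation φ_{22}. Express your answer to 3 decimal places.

φ_{22} = (r_2 − r_1²) / (1 − r_1²)
r_1² = (0.157)² = 0.024649
Numerator = 0.337 − 0.0246 = 0.3124; denominator = 1 − 0.0246 = 0.9754
φ_{22} = 0.3124 / 0.9754 = 0.320

0.320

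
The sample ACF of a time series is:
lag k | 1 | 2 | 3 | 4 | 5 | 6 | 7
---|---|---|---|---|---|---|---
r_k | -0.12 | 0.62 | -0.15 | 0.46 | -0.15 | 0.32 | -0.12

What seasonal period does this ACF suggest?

The largest autocorrelation is r_2 = 0.62, with weaker echoes at lags 4 (0.46) and 6 (0.32); the remaining lags stay at or below -0.12.
The dominant spike at lag 2 indicates a seasonal period of 2.

2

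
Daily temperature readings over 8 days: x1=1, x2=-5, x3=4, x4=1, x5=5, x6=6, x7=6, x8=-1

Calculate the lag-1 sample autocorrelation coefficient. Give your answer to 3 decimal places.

0.032

Mean x̄ = (1 − 5 + 4 + 1 + 5 + 6 + 6 − 1)/8 = 2.1250
Deviations from mean: -1.1250, -7.1250, 1.8750, -1.1250, 2.8750, 3.8750, 3.8750, -3.1250
Numerator Σ_{t=1}^{7}(x_t−x̄)(x_{t+1}−x̄) = 3.3594
Denominator Σ(x_t−x̄)² = 104.8750
r_1 = 3.3594 / 104.8750 = 0.032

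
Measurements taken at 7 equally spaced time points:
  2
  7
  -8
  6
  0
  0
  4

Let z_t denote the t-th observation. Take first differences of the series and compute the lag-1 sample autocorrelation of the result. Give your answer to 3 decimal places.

First differences Δz: 5, -15, 14, -6, 0, 4
Mean of differences = 0.3333
Numerator Σ(Δz_t−Δz̄)(Δz_{t+1}−Δz̄) = -366.7778
Denominator Σ(Δz_t−Δz̄)² = 497.3333
r_1(Δz) = -366.7778 / 497.3333 = -0.737

-0.737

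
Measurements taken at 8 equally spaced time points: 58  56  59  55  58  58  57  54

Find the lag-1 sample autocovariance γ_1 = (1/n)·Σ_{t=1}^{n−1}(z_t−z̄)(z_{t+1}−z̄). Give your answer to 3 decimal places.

Mean z̄ = (58 + 56 + 59 + 55 + 58 + 58 + 57 + 54)/8 = 56.8750
Σ_{t=1}^{7}(z_t−z̄)(z_{t+1}−z̄) = -7.8906
γ_1 = -7.8906 / 8 = -0.986

-0.986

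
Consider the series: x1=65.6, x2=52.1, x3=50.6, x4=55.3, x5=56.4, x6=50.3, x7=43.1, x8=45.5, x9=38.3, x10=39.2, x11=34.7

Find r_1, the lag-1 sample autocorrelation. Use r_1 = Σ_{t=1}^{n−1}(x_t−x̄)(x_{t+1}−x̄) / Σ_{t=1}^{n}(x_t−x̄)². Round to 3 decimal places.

Mean x̄ = (65.6 + 52.1 + 50.6 + 55.3 + 56.4 + 50.3 + 43.1 + 45.5 + 38.3 + 39.2 + 34.7)/11 = 48.2818
Numerator Σ_{t=1}^{10}(x_t−x̄)(x_{t+1}−x̄) = 410.3288
Denominator Σ(x_t−x̄)² = 840.2764
r_1 = 410.3288 / 840.2764 = 0.488

0.488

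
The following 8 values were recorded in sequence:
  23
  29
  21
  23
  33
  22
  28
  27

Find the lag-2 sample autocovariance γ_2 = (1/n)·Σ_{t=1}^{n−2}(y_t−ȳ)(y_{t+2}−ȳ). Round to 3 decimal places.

-1.047

Mean ȳ = (23 + 29 + 21 + 23 + 33 + 22 + 28 + 27)/8 = 25.7500
Σ_{t=1}^{6}(y_t−ȳ)(y_{t+2}−ȳ) = -8.3750
γ_2 = -8.3750 / 8 = -1.047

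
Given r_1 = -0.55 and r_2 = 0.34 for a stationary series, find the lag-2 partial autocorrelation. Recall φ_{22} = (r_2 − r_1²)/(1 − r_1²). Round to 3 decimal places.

φ_{22} = (r_2 − r_1²) / (1 − r_1²)
r_1² = (-0.55)² = 0.3025
Numerator = 0.34 − 0.3025 = 0.0375; denominator = 1 − 0.3025 = 0.6975
φ_{22} = 0.0375 / 0.6975 = 0.054

0.054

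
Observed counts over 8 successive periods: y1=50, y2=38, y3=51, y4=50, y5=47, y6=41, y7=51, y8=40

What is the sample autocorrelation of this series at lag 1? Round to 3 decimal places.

-0.519

Mean ȳ = (50 + 38 + 51 + 50 + 47 + 41 + 51 + 40)/8 = 46.0000
Deviations from mean: 4.0000, -8.0000, 5.0000, 4.0000, 1.0000, -5.0000, 5.0000, -6.0000
Numerator Σ_{t=1}^{7}(y_t−ȳ)(y_{t+1}−ȳ) = -108.0000
Denominator Σ(y_t−ȳ)² = 208.0000
r_1 = -108.0000 / 208.0000 = -0.519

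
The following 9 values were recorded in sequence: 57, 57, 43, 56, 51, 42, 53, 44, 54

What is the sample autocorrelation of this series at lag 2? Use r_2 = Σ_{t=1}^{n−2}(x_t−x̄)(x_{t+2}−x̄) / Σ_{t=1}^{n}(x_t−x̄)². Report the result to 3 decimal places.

Mean x̄ = (57 + 57 + 43 + 56 + 51 + 42 + 53 + 44 + 54)/9 = 50.7778
Numerator Σ_{t=1}^{7}(x_t−x̄)(x_{t+2}−x̄) = 3.6790
Denominator Σ(x_t−x̄)² = 303.5556
r_2 = 3.6790 / 303.5556 = 0.012

0.012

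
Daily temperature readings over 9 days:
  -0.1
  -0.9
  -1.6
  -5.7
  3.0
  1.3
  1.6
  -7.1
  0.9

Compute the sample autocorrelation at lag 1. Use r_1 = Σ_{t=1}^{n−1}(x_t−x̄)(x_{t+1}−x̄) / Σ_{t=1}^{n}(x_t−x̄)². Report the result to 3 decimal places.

-0.305

Mean x̄ = (-0.1 − 0.9 − 1.6 − 5.7 + 3.0 + 1.3 + 1.6 − 7.1 + 0.9)/9 = -0.9556
Numerator Σ_{t=1}^{8}(x_t−x̄)(x_{t+1}−x̄) = -28.1153
Denominator Σ(x_t−x̄)² = 92.1222
r_1 = -28.1153 / 92.1222 = -0.305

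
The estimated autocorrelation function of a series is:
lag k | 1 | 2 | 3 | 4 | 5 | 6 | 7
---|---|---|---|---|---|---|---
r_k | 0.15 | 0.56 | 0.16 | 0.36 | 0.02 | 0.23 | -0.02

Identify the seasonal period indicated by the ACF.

2

The largest autocorrelation is r_2 = 0.56, with weaker echoes at lags 4 (0.36) and 6 (0.23); the remaining lags stay at or below 0.16.
The dominant spike at lag 2 indicates a seasonal period of 2.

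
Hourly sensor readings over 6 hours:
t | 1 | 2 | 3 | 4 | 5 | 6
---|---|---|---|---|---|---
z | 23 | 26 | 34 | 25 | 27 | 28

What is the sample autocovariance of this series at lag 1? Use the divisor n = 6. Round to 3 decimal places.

-2.949

Mean z̄ = (23 + 26 + 34 + 25 + 27 + 28)/6 = 27.1667
Σ_{t=1}^{5}(z_t−z̄)(z_{t+1}−z̄) = -17.6944
γ_1 = -17.6944 / 6 = -2.949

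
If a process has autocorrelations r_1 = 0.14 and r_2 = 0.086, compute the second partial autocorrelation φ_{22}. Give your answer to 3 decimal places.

φ_{22} = (r_2 − r_1²) / (1 − r_1²)
r_1² = (0.14)² = 0.0196
Numerator = 0.086 − 0.0196 = 0.0664; denominator = 1 − 0.0196 = 0.9804
φ_{22} = 0.0664 / 0.9804 = 0.068

0.068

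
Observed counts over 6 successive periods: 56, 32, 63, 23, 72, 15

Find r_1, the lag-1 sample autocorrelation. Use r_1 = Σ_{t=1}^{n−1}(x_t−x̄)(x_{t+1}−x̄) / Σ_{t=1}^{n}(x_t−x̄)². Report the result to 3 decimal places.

Mean x̄ = (56 + 32 + 63 + 23 + 72 + 15)/6 = 43.5000
Σ(x_t−x̄)(x_{t+1}−x̄) = (-143.7500) + (-224.2500) + (-399.7500) + (-584.2500) + (-812.2500) = -2164.2500
Denominator Σ(x_t−x̄)² = 2713.5000
r_1 = -2164.2500 / 2713.5000 = -0.798

-0.798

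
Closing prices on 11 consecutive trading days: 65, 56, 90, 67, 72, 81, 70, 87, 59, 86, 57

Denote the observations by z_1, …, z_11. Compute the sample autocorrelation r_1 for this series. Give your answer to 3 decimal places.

Mean z̄ = (65 + 56 + 90 + 67 + 72 + 81 + 70 + 87 + 59 + 86 + 57)/11 = 71.8182
Numerator Σ_{t=1}^{10}(z_t−z̄)(z_{t+1}−z̄) = -897.3967
Denominator Σ(z_t−z̄)² = 1553.6364
r_1 = -897.3967 / 1553.6364 = -0.578

-0.578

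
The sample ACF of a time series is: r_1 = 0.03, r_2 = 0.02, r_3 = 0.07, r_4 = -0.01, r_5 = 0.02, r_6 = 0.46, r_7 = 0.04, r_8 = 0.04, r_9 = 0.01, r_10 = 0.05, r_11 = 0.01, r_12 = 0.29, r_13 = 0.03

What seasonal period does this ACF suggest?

The largest autocorrelation is r_6 = 0.46, with a weaker echo at lag 12 (0.29); the remaining lags stay at or below 0.07.
The dominant spike at lag 6 indicates a seasonal period of 6.

6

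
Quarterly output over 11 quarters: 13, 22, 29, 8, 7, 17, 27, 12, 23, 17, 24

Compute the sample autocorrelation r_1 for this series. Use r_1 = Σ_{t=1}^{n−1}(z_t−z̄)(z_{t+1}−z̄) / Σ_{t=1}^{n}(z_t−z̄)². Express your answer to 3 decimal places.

-0.123

Mean z̄ = (13 + 22 + 29 + 8 + 7 + 17 + 27 + 12 + 23 + 17 + 24)/11 = 18.0909
Numerator Σ_{t=1}^{10}(z_t−z̄)(z_{t+1}−z̄) = -69.0083
Denominator Σ(z_t−z̄)² = 562.9091
r_1 = -69.0083 / 562.9091 = -0.123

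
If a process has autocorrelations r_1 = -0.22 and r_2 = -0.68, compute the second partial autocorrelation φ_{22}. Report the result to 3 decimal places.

φ_{22} = (r_2 − r_1²) / (1 − r_1²)
r_1² = (-0.22)² = 0.0484
Numerator = -0.68 − 0.0484 = -0.7284; denominator = 1 − 0.0484 = 0.9516
φ_{22} = -0.7284 / 0.9516 = -0.765

-0.765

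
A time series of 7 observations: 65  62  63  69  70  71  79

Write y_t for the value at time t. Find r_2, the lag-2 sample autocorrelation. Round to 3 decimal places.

Mean ȳ = (65 + 62 + 63 + 69 + 70 + 71 + 79)/7 = 68.4286
Deviations from mean: -3.4286, -6.4286, -5.4286, 0.5714, 1.5714, 2.5714, 10.5714
Numerator Σ_{t=1}^{5}(y_t−ȳ)(y_{t+2}−ȳ) = 24.4898
Denominator Σ(y_t−ȳ)² = 203.7143
r_2 = 24.4898 / 203.7143 = 0.120

0.120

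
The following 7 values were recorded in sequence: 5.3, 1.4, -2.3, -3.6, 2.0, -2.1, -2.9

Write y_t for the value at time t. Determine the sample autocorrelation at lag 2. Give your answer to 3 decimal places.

-0.334

Mean ȳ = (5.3 + 1.4 − 2.3 − 3.6 + 2.0 − 2.1 − 2.9)/7 = -0.3143
Deviations from mean: 5.6143, 1.7143, -1.9857, -3.2857, 2.3143, -1.7857, -2.5857
Σ(y_t−ȳ)(y_{t+2}−ȳ) = (-11.1484) + (-5.6327) + (-4.5955) + (5.8673) + (-5.9841) = -21.4933
Denominator Σ(y_t−ȳ)² = 64.4286
r_2 = -21.4933 / 64.4286 = -0.334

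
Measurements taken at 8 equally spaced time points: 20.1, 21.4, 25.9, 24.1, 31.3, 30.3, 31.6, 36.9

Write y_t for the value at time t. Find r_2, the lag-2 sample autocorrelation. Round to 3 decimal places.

0.251

Mean ȳ = (20.1 + 21.4 + 25.9 + 24.1 + 31.3 + 30.3 + 31.6 + 36.9)/8 = 27.7000
Deviations from mean: -7.6000, -6.3000, -1.8000, -3.6000, 3.6000, 2.6000, 3.9000, 9.2000
Numerator Σ_{t=1}^{6}(y_t−ȳ)(y_{t+2}−ȳ) = 58.4800
Denominator Σ(y_t−ȳ)² = 233.2200
r_2 = 58.4800 / 233.2200 = 0.251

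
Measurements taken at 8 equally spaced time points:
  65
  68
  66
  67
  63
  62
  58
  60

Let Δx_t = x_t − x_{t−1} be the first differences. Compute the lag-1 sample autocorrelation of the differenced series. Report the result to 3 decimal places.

-0.414

First differences Δx: 3, -2, 1, -4, -1, -4, 2
Mean of differences = -0.7143
Numerator Σ(Δx_t−Δx̄)(Δx_{t+1}−Δx̄) = -19.6531
Denominator Σ(Δx_t−Δx̄)² = 47.4286
r_1(Δx) = -19.6531 / 47.4286 = -0.414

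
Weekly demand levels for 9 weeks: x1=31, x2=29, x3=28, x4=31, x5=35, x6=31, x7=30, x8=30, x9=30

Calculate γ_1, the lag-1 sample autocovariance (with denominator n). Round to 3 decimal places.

Mean x̄ = (31 + 29 + 28 + 31 + 35 + 31 + 30 + 30 + 30)/9 = 30.5556
Σ_{t=1}^{8}(x_t−x̄)(x_{t+1}−x̄) = 6.4691
γ_1 = 6.4691 / 9 = 0.719

0.719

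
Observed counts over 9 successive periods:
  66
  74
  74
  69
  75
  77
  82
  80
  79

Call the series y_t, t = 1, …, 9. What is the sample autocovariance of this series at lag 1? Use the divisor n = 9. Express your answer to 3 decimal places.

9.369

Mean ȳ = (66 + 74 + 74 + 69 + 75 + 77 + 82 + 80 + 79)/9 = 75.1111
Σ_{t=1}^{8}(y_t−ȳ)(y_{t+1}−ȳ) = 84.3210
γ_1 = 84.3210 / 9 = 9.369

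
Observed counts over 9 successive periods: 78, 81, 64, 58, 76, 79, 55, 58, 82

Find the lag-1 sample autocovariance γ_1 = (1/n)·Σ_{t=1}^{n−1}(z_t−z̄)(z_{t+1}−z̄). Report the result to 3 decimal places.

Mean z̄ = (78 + 81 + 64 + 58 + 76 + 79 + 55 + 58 + 82)/9 = 70.1111
Σ_{t=1}^{8}(z_t−z̄)(z_{t+1}−z̄) = -20.9012
γ_1 = -20.9012 / 9 = -2.322

-2.322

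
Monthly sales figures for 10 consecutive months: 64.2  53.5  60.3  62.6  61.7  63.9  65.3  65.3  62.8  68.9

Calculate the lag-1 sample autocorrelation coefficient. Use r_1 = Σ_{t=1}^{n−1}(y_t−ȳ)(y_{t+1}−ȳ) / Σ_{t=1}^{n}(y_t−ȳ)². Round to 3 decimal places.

Mean ȳ = (64.2 + 53.5 + 60.3 + 62.6 + 61.7 + 63.9 + 65.3 + 65.3 + 62.8 + 68.9)/10 = 62.8500
Numerator Σ_{t=1}^{9}(y_t−ȳ)(y_{t+1}−ȳ) = 19.0875
Denominator Σ(y_t−ȳ)² = 146.8450
r_1 = 19.0875 / 146.8450 = 0.130

0.130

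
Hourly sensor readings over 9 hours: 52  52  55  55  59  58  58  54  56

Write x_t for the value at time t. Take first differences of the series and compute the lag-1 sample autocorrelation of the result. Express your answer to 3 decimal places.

-0.301

First differences Δx: 0, 3, 0, 4, -1, 0, -4, 2
Mean of differences = 0.5000
Numerator Σ(Δx_t−Δx̄)(Δx_{t+1}−Δx̄) = -13.2500
Denominator Σ(Δx_t−Δx̄)² = 44.0000
r_1(Δx) = -13.2500 / 44.0000 = -0.301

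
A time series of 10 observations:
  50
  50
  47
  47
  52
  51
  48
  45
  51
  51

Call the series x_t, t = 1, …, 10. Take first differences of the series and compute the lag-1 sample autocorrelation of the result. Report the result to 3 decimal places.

First differences Δx: 0, -3, 0, 5, -1, -3, -3, 6, 0
Mean of differences = 0.1111
Numerator Σ(Δx_t−Δx̄)(Δx_{t+1}−Δx̄) = -11.1235
Denominator Σ(Δx_t−Δx̄)² = 88.8889
r_1(Δx) = -11.1235 / 88.8889 = -0.125

-0.125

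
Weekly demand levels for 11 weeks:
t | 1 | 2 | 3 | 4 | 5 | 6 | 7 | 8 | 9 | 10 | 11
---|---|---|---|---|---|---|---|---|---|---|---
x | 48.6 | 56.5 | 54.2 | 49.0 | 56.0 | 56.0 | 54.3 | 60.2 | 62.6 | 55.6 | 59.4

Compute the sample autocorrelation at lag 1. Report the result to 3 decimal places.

Mean x̄ = (48.6 + 56.5 + 54.2 + 49.0 + 56.0 + 56.0 + 54.3 + 60.2 + 62.6 + 55.6 + 59.4)/11 = 55.6727
Numerator Σ_{t=1}^{10}(x_t−x̄)(x_{t+1}−x̄) = 24.6038
Denominator Σ(x_t−x̄)² = 181.8818
r_1 = 24.6038 / 181.8818 = 0.135

0.135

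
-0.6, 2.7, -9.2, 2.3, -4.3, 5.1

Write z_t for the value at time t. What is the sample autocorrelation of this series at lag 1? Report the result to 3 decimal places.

-0.614

Mean z̄ = (-0.6 + 2.7 − 9.2 + 2.3 − 4.3 + 5.1)/6 = -0.6667
Deviations from mean: 0.0667, 3.3667, -8.5333, 2.9667, -3.6333, 5.7667
Numerator Σ_{t=1}^{5}(z_t−z̄)(z_{t+1}−z̄) = -85.5511
Denominator Σ(z_t−z̄)² = 139.4133
r_1 = -85.5511 / 139.4133 = -0.614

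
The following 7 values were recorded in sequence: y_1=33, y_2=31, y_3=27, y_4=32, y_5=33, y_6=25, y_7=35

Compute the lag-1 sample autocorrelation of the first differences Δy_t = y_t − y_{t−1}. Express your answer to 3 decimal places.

-0.445

First differences Δy: -2, -4, 5, 1, -8, 10
Mean of differences = 0.3333
Numerator Σ(Δy_t−Δȳ)(Δy_{t+1}−Δȳ) = -93.1111
Denominator Σ(Δy_t−Δȳ)² = 209.3333
r_1(Δy) = -93.1111 / 209.3333 = -0.445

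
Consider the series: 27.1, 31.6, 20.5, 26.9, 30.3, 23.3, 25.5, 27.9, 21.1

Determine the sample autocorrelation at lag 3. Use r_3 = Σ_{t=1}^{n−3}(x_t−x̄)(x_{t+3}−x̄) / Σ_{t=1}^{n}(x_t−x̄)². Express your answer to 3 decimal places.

0.519

Mean x̄ = (27.1 + 31.6 + 20.5 + 26.9 + 30.3 + 23.3 + 25.5 + 27.9 + 21.1)/9 = 26.0222
Numerator Σ_{t=1}^{6}(x_t−x̄)(x_{t+3}−x̄) = 60.8130
Denominator Σ(x_t−x̄)² = 117.2756
r_3 = 60.8130 / 117.2756 = 0.519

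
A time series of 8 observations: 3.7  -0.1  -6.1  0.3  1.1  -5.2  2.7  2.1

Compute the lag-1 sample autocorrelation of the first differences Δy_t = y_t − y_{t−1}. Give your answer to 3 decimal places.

First differences Δy: -3.8, -6.0, 6.4, 0.8, -6.3, 7.9, -0.6
Mean of differences = -0.2286
Numerator Σ(Δy_t−Δȳ)(Δy_{t+1}−Δȳ) = -69.4422
Denominator Σ(Δy_t−Δȳ)² = 194.1343
r_1(Δy) = -69.4422 / 194.1343 = -0.358

-0.358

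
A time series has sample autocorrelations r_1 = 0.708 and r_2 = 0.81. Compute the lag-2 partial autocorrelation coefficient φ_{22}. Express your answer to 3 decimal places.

0.619

φ_{22} = (r_2 − r_1²) / (1 − r_1²)
r_1² = (0.708)² = 0.501264
Numerator = 0.81 − 0.5013 = 0.3087; denominator = 1 − 0.5013 = 0.4987
φ_{22} = 0.3087 / 0.4987 = 0.619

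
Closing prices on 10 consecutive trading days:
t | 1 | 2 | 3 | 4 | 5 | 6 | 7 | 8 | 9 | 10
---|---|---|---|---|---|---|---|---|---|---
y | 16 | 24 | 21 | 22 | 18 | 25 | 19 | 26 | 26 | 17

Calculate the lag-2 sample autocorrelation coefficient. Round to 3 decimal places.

0.005

Mean ȳ = (16 + 24 + 21 + 22 + 18 + 25 + 19 + 26 + 26 + 17)/10 = 21.4000
Numerator Σ_{t=1}^{8}(y_t−ȳ)(y_{t+2}−ȳ) = 0.6800
Denominator Σ(y_t−ȳ)² = 128.4000
r_2 = 0.6800 / 128.4000 = 0.005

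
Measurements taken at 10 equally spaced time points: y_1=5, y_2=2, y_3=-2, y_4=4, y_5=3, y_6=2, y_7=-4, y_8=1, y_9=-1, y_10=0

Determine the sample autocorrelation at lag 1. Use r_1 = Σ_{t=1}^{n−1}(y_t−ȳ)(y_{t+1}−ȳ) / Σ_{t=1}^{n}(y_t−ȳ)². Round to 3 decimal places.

Mean ȳ = (5 + 2 − 2 + 4 + 3 + 2 − 4 + 1 − 1 + 0)/10 = 1.0000
Numerator Σ_{t=1}^{9}(y_t−ȳ)(y_{t+1}−ȳ) = -3.0000
Denominator Σ(y_t−ȳ)² = 70.0000
r_1 = -3.0000 / 70.0000 = -0.043

-0.043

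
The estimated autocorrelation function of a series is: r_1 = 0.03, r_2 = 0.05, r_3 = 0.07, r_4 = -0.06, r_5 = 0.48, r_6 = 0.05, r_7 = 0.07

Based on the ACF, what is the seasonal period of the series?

5

The largest autocorrelation is r_5 = 0.48; the remaining lags stay at or below 0.07.
The dominant spike at lag 5 indicates a seasonal period of 5.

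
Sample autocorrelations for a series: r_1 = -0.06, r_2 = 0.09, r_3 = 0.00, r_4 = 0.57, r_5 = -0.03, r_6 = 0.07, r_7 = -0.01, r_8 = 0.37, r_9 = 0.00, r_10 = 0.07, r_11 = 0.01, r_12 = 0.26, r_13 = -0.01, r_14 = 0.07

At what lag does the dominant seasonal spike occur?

The largest autocorrelation is r_4 = 0.57, with weaker echoes at lags 8 (0.37) and 12 (0.26); the remaining lags stay at or below 0.09.
The dominant spike at lag 4 indicates a seasonal period of 4.

4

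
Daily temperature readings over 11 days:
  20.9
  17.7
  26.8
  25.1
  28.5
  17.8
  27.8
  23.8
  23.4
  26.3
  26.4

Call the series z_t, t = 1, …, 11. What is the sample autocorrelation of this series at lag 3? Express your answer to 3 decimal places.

-0.238

Mean z̄ = (20.9 + 17.7 + 26.8 + 25.1 + 28.5 + 17.8 + 27.8 + 23.8 + 23.4 + 26.3 + 26.4)/11 = 24.0455
Numerator Σ_{t=1}^{8}(z_t−z̄)(z_{t+3}−z̄) = -34.0026
Denominator Σ(z_t−z̄)² = 142.9073
r_3 = -34.0026 / 142.9073 = -0.238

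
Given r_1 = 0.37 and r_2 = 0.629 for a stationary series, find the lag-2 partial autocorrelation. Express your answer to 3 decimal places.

0.570

φ_{22} = (r_2 − r_1²) / (1 − r_1²)
r_1² = (0.37)² = 0.1369
Numerator = 0.629 − 0.1369 = 0.4921; denominator = 1 − 0.1369 = 0.8631
φ_{22} = 0.4921 / 0.8631 = 0.570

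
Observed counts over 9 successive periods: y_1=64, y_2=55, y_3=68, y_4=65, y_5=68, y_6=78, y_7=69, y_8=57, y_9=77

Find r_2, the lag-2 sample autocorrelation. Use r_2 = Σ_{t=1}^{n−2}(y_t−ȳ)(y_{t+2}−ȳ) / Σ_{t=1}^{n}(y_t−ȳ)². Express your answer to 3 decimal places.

Mean ȳ = (64 + 55 + 68 + 65 + 68 + 78 + 69 + 57 + 77)/9 = 66.7778
Numerator Σ_{t=1}^{7}(y_t−ȳ)(y_{t+2}−ȳ) = -85.2099
Denominator Σ(y_t−ȳ)² = 483.5556
r_2 = -85.2099 / 483.5556 = -0.176

-0.176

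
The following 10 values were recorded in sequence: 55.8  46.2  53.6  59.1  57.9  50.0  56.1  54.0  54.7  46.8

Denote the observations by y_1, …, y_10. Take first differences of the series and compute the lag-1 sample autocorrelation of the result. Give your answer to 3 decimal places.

-0.261

First differences Δy: -9.6, 7.4, 5.5, -1.2, -7.9, 6.1, -2.1, 0.7, -7.9
Mean of differences = -1.0000
Numerator Σ(Δy_t−Δȳ)(Δy_{t+1}−Δȳ) = -87.9600
Denominator Σ(Δy_t−Δȳ)² = 336.5400
r_1(Δy) = -87.9600 / 336.5400 = -0.261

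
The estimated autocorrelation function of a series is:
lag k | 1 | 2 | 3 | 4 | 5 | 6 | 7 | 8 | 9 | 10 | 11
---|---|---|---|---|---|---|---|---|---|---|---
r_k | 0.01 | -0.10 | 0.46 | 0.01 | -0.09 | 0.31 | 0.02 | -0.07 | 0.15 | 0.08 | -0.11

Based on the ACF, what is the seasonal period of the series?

3

The largest autocorrelation is r_3 = 0.46, with weaker echoes at lags 6 (0.31) and 9 (0.15); the remaining lags stay at or below 0.08.
The dominant spike at lag 3 indicates a seasonal period of 3.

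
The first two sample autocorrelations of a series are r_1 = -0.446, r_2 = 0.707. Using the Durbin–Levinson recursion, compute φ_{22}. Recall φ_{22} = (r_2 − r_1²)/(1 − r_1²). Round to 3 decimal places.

φ_{22} = (r_2 − r_1²) / (1 − r_1²)
r_1² = (-0.446)² = 0.198916
Numerator = 0.707 − 0.1989 = 0.5081; denominator = 1 − 0.1989 = 0.8011
φ_{22} = 0.5081 / 0.8011 = 0.634

0.634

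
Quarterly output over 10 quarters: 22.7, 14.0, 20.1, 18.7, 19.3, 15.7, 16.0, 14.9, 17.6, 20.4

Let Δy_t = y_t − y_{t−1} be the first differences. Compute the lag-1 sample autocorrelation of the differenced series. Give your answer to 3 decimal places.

First differences Δy: -8.7, 6.1, -1.4, 0.6, -3.6, 0.3, -1.1, 2.7, 2.8
Mean of differences = -0.2556
Numerator Σ(Δy_t−Δȳ)(Δy_{t+1}−Δȳ) = -60.5753
Denominator Σ(Δy_t−Δȳ)² = 144.0222
r_1(Δy) = -60.5753 / 144.0222 = -0.421

-0.421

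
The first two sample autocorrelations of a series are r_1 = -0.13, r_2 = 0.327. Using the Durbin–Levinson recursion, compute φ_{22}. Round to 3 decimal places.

0.315

φ_{22} = (r_2 − r_1²) / (1 − r_1²)
r_1² = (-0.13)² = 0.0169
Numerator = 0.327 − 0.0169 = 0.3101; denominator = 1 − 0.0169 = 0.9831
φ_{22} = 0.3101 / 0.9831 = 0.315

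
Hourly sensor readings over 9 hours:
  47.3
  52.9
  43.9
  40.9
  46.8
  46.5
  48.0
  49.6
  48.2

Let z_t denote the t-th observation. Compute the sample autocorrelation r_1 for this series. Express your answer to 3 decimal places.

Mean z̄ = (47.3 + 52.9 + 43.9 + 40.9 + 46.8 + 46.5 + 48.0 + 49.6 + 48.2)/9 = 47.1222
Numerator Σ_{t=1}^{8}(z_t−z̄)(z_{t+1}−z̄) = 8.9640
Denominator Σ(z_t−z̄)² = 91.0756
r_1 = 8.9640 / 91.0756 = 0.098

0.098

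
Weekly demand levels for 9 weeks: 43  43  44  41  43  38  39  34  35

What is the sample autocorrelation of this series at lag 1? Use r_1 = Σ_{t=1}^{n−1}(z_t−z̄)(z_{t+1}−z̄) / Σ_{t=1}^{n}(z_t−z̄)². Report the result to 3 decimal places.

Mean z̄ = (43 + 43 + 44 + 41 + 43 + 38 + 39 + 34 + 35)/9 = 40.0000
Numerator Σ_{t=1}^{8}(z_t−z̄)(z_{t+1}−z̄) = 60.0000
Denominator Σ(z_t−z̄)² = 110.0000
r_1 = 60.0000 / 110.0000 = 0.545

0.545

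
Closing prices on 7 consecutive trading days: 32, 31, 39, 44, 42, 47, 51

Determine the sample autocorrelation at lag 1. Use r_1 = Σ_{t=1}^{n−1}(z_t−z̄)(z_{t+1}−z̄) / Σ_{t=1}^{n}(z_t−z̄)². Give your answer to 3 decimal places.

0.522

Mean z̄ = (32 + 31 + 39 + 44 + 42 + 47 + 51)/7 = 40.8571
Deviations from mean: -8.8571, -9.8571, -1.8571, 3.1429, 1.1429, 6.1429, 10.1429
Σ(z_t−z̄)(z_{t+1}−z̄) = (87.3061) + (18.3061) + (-5.8367) + (3.5918) + (7.0204) + (62.3061) = 172.6939
Denominator Σ(z_t−z̄)² = 330.8571
r_1 = 172.6939 / 330.8571 = 0.522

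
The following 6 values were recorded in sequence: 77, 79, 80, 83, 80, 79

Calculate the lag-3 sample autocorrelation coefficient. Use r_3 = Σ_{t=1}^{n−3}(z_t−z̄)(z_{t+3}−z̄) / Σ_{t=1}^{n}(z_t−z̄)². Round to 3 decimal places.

-0.483

Mean z̄ = (77 + 79 + 80 + 83 + 80 + 79)/6 = 79.6667
Deviations from mean: -2.6667, -0.6667, 0.3333, 3.3333, 0.3333, -0.6667
Numerator Σ_{t=1}^{3}(z_t−z̄)(z_{t+3}−z̄) = -9.3333
Denominator Σ(z_t−z̄)² = 19.3333
r_3 = -9.3333 / 19.3333 = -0.483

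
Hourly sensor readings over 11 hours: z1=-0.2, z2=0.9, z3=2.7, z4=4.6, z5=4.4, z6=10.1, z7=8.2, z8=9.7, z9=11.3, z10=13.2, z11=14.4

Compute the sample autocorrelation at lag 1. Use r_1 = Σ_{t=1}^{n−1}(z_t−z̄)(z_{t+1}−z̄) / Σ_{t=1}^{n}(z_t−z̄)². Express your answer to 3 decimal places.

0.678

Mean z̄ = (-0.2 + 0.9 + 2.7 + 4.6 + 4.4 + 10.1 + 8.2 + 9.7 + 11.3 + 13.2 + 14.4)/11 = 7.2091
Numerator Σ_{t=1}^{10}(z_t−z̄)(z_{t+1}−z̄) = 169.2772
Denominator Σ(z_t−z̄)² = 249.6091
r_1 = 169.2772 / 249.6091 = 0.678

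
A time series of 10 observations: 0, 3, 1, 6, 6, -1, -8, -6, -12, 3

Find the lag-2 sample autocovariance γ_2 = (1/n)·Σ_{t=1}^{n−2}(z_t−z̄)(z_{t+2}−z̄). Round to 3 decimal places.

Mean z̄ = (0 + 3 + 1 + 6 + 6 − 1 − 8 − 6 − 12 + 3)/10 = -0.8000
Σ_{t=1}^{8}(z_t−z̄)(z_{t+2}−z̄) = 51.1200
γ_2 = 51.1200 / 10 = 5.112

5.112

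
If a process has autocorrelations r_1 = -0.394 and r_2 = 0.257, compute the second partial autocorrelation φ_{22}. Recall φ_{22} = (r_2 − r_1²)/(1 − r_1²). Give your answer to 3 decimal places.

φ_{22} = (r_2 − r_1²) / (1 − r_1²)
r_1² = (-0.394)² = 0.155236
Numerator = 0.257 − 0.1552 = 0.1018; denominator = 1 − 0.1552 = 0.8448
φ_{22} = 0.1018 / 0.8448 = 0.120

0.120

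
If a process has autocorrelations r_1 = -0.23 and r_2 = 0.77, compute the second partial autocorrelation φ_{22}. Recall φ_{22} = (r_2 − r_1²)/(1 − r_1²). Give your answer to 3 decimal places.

0.757

φ_{22} = (r_2 − r_1²) / (1 − r_1²)
r_1² = (-0.23)² = 0.0529
Numerator = 0.77 − 0.0529 = 0.7171; denominator = 1 − 0.0529 = 0.9471
φ_{22} = 0.7171 / 0.9471 = 0.757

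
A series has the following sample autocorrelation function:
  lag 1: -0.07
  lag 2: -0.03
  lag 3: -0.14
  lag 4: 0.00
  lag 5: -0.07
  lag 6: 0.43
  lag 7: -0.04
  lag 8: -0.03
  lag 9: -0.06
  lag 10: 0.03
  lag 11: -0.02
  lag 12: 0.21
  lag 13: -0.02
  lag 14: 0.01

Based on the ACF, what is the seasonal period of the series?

6

The largest autocorrelation is r_6 = 0.43, with a weaker echo at lag 12 (0.21); the remaining lags stay at or below 0.03.
The dominant spike at lag 6 indicates a seasonal period of 6.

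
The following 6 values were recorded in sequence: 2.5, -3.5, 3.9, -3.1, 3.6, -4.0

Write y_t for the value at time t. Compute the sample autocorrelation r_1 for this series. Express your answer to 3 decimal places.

-0.830

Mean ȳ = (2.5 − 3.5 + 3.9 − 3.1 + 3.6 − 4.0)/6 = -0.1000
Σ(y_t−ȳ)(y_{t+1}−ȳ) = (-8.8400) + (-13.6000) + (-12.0000) + (-11.1000) + (-14.4300) = -59.9700
Denominator Σ(y_t−ȳ)² = 72.2200
r_1 = -59.9700 / 72.2200 = -0.830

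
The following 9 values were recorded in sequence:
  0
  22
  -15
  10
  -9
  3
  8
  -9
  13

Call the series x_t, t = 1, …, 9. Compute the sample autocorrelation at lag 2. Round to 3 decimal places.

0.333

Mean x̄ = (0 + 22 − 15 + 10 − 9 + 3 + 8 − 9 + 13)/9 = 2.5556
Σ(x_t−x̄)(x_{t+2}−x̄) = (44.8642) + (144.7531) + (202.8642) + (3.3086) + (-62.9136) + (-5.1358) + (56.8642) = 384.6049
Denominator Σ(x_t−x̄)² = 1154.2222
r_2 = 384.6049 / 1154.2222 = 0.333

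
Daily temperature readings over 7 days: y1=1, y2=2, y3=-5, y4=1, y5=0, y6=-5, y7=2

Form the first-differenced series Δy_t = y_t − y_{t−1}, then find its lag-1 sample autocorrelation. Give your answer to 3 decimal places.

First differences Δy: 1, -7, 6, -1, -5, 7
Mean of differences = 0.1667
Numerator Σ(Δy_t−Δȳ)(Δy_{t+1}−Δȳ) = -83.8611
Denominator Σ(Δy_t−Δȳ)² = 160.8333
r_1(Δy) = -83.8611 / 160.8333 = -0.521

-0.521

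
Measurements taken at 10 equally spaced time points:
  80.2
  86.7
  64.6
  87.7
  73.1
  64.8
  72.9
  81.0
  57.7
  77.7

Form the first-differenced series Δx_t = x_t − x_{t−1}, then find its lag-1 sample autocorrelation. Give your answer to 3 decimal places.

-0.634

First differences Δx: 6.5, -22.1, 23.1, -14.6, -8.3, 8.1, 8.1, -23.3, 20.0
Mean of differences = -0.2778
Numerator Σ(Δx_t−Δx̄)(Δx_{t+1}−Δx̄) = -1534.7227
Denominator Σ(Δx_t−Δx̄)² = 2419.7356
r_1(Δx) = -1534.7227 / 2419.7356 = -0.634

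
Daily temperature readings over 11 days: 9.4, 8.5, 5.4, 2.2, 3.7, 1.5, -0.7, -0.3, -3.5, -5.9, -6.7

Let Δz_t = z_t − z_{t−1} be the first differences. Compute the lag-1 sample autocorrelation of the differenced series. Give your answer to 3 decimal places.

-0.379

First differences Δz: -0.9, -3.1, -3.2, 1.5, -2.2, -2.2, 0.4, -3.2, -2.4, -0.8
Mean of differences = -1.6100
Numerator Σ(Δz_t−Δz̄)(Δz_{t+1}−Δz̄) = -8.8861
Denominator Σ(Δz_t−Δz̄)² = 23.4690
r_1(Δz) = -8.8861 / 23.4690 = -0.379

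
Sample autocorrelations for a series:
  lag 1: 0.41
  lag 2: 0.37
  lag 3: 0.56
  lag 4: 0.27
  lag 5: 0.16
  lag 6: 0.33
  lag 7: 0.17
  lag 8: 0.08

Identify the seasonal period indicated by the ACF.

3

The largest autocorrelation is r_3 = 0.56; the remaining lags stay at or below 0.41. The elevated value at lag 1 (0.41), dropping to 0.37 at lag 2, reflects decaying short-term dependence rather than seasonality.
The dominant spike at lag 3 indicates a seasonal period of 3.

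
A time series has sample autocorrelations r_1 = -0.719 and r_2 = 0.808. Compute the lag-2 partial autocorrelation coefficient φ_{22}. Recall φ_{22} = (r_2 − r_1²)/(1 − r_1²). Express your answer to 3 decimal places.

φ_{22} = (r_2 − r_1²) / (1 − r_1²)
r_1² = (-0.719)² = 0.516961
Numerator = 0.808 − 0.5170 = 0.2910; denominator = 1 − 0.5170 = 0.4830
φ_{22} = 0.2910 / 0.4830 = 0.603

0.603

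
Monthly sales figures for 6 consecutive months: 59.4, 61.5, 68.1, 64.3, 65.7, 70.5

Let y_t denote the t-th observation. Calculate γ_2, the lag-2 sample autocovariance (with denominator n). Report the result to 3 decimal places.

Mean ȳ = (59.4 + 61.5 + 68.1 + 64.3 + 65.7 + 70.5)/6 = 64.9167
Deviations: -5.5167, -3.4167, 3.1833, -0.6167, 0.7833, 5.5833
Σ_{t=1}^{4}(y_t−ȳ)(y_{t+2}−ȳ) = -16.4039
γ_2 = -16.4039 / 6 = -2.734

-2.734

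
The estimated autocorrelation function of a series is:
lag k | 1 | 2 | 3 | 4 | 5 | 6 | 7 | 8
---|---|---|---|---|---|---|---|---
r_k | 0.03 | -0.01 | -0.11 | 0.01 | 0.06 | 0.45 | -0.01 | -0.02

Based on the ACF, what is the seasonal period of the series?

The largest autocorrelation is r_6 = 0.45; the remaining lags stay at or below 0.06.
The dominant spike at lag 6 indicates a seasonal period of 6.

6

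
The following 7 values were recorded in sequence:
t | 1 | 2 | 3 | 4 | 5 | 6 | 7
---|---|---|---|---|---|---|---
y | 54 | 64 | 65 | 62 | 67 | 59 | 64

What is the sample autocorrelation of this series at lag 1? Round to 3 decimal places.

-0.279

Mean ȳ = (54 + 64 + 65 + 62 + 67 + 59 + 64)/7 = 62.1429
Deviations from mean: -8.1429, 1.8571, 2.8571, -0.1429, 4.8571, -3.1429, 1.8571
Numerator Σ_{t=1}^{6}(y_t−ȳ)(y_{t+1}−ȳ) = -32.0204
Denominator Σ(y_t−ȳ)² = 114.8571
r_1 = -32.0204 / 114.8571 = -0.279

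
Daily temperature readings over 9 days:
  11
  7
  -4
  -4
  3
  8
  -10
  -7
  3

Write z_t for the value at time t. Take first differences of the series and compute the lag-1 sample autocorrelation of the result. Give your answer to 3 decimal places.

First differences Δz: -4, -11, 0, 7, 5, -18, 3, 10
Mean of differences = -1.0000
Numerator Σ(Δz_t−Δz̄)(Δz_{t+1}−Δz̄) = -50.0000
Denominator Σ(Δz_t−Δz̄)² = 636.0000
r_1(Δz) = -50.0000 / 636.0000 = -0.079

-0.079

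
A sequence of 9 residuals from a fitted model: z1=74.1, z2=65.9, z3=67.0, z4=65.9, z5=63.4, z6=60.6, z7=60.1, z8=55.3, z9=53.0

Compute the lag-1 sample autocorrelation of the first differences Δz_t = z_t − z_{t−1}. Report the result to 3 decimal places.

First differences Δz: -8.2, 1.1, -1.1, -2.5, -2.8, -0.5, -4.8, -2.3
Mean of differences = -2.6375
Numerator Σ(Δz_t−Δz̄)(Δz_{t+1}−Δz̄) = -20.5539
Denominator Σ(Δz_t−Δz̄)² = 56.6788
r_1(Δz) = -20.5539 / 56.6788 = -0.363

-0.363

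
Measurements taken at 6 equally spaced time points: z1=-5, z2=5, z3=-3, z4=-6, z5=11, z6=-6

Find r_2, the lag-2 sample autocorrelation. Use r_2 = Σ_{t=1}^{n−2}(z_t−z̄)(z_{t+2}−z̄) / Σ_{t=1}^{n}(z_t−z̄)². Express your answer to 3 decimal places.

-0.076

Mean z̄ = (-5 + 5 − 3 − 6 + 11 − 6)/6 = -0.6667
Deviations from mean: -4.3333, 5.6667, -2.3333, -5.3333, 11.6667, -5.3333
Numerator Σ_{t=1}^{4}(z_t−z̄)(z_{t+2}−z̄) = -18.8889
Denominator Σ(z_t−z̄)² = 249.3333
r_2 = -18.8889 / 249.3333 = -0.076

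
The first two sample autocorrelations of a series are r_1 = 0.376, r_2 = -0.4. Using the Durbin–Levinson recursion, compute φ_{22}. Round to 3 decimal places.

-0.631

φ_{22} = (r_2 − r_1²) / (1 − r_1²)
r_1² = (0.376)² = 0.141376
Numerator = -0.4 − 0.1414 = -0.5414; denominator = 1 − 0.1414 = 0.8586
φ_{22} = -0.5414 / 0.8586 = -0.631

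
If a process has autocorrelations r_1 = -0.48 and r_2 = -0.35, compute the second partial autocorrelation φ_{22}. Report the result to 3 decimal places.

-0.754

φ_{22} = (r_2 − r_1²) / (1 − r_1²)
r_1² = (-0.48)² = 0.2304
Numerator = -0.35 − 0.2304 = -0.5804; denominator = 1 − 0.2304 = 0.7696
φ_{22} = -0.5804 / 0.7696 = -0.754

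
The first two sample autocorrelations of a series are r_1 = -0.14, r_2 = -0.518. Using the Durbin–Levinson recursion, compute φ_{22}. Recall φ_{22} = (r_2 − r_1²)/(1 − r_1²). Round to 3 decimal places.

-0.548

φ_{22} = (r_2 − r_1²) / (1 − r_1²)
r_1² = (-0.14)² = 0.0196
Numerator = -0.518 − 0.0196 = -0.5376; denominator = 1 − 0.0196 = 0.9804
φ_{22} = -0.5376 / 0.9804 = -0.548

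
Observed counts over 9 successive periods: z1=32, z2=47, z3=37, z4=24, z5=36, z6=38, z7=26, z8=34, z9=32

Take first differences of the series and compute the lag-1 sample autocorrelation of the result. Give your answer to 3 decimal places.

-0.337

First differences Δz: 15, -10, -13, 12, 2, -12, 8, -2
Mean of differences = 0.0000
Numerator Σ(Δz_t−Δz̄)(Δz_{t+1}−Δz̄) = -288.0000
Denominator Σ(Δz_t−Δz̄)² = 854.0000
r_1(Δz) = -288.0000 / 854.0000 = -0.337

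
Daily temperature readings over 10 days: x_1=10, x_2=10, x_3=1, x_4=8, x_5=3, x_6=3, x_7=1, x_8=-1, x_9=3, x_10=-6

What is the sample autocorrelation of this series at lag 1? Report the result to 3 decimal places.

Mean x̄ = (10 + 10 + 1 + 8 + 3 + 3 + 1 − 1 + 3 − 6)/10 = 3.2000
Numerator Σ_{t=1}^{9}(x_t−x̄)(x_{t+1}−x̄) = 32.1600
Denominator Σ(x_t−x̄)² = 227.6000
r_1 = 32.1600 / 227.6000 = 0.141

0.141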